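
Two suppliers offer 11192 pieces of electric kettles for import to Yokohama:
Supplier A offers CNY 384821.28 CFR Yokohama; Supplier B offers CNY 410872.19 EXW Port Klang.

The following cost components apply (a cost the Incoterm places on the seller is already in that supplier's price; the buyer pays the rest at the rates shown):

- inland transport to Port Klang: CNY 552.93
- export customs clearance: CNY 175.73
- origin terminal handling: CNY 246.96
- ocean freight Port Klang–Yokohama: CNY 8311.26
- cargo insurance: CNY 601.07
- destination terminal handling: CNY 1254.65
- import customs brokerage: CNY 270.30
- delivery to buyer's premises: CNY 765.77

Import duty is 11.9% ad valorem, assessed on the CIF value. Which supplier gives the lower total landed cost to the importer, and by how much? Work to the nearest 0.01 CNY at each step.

Supplier A is cheaper by CNY 39542.99

Supplier A (CFR):
CIF value = CFR price + insurance = 384821.28 + 601.07 = 385422.35
Import duty = 385422.35 × 11.9% = 45865.26
Buyer bears (A): 601.07 + 1254.65 + 270.30 + 765.77 = 2891.79
Landed cost (A) = invoice 384821.28 + 2891.79 + duty 45865.26 = 433578.33
Supplier B (EXW):
CIF value = EXW price + inland to port + export clearance + origin terminal + freight + insurance = 410872.19 + 552.93 + 175.73 + 246.96 + 8311.26 + 601.07 = 420760.14
Import duty = 420760.14 × 11.9% = 50070.46
Buyer bears (B): 552.93 + 175.73 + 246.96 + 8311.26 + 601.07 + 1254.65 + 270.30 + 765.77 = 12178.67
Landed cost (B) = invoice 410872.19 + 12178.67 + duty 50070.46 = 473121.32
Difference = |433578.33 − 473121.32| = 39542.99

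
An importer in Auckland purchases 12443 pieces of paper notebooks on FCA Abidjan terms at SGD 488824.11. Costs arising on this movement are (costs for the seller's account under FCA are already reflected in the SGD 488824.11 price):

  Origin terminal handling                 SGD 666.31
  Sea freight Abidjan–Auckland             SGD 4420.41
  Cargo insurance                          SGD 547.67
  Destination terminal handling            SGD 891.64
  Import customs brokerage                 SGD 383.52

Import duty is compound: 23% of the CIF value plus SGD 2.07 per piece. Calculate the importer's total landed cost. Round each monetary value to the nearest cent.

FCA: the seller delivers export-cleared goods to the carrier; the buyer bears costs from that point.
CIF value = FCA price + origin terminal + freight + insurance = 488824.11 + 666.31 + 4420.41 + 547.67 = 494458.50
Ad valorem component: 494458.50 × 23% = 113725.46
Specific component: 12443 × 2.07 = 25757.01
Import duty = 113725.46 + 25757.01 = 139482.47
Buyer bears: origin terminal 666.31 + freight 4420.41 + insurance 547.67 + destination terminal 891.64 + brokerage 383.52 + duty 139482.47 = 146392.02
Landed cost = invoice 488824.11 + 146392.02 = 635216.13

Total landed cost: SGD 635216.13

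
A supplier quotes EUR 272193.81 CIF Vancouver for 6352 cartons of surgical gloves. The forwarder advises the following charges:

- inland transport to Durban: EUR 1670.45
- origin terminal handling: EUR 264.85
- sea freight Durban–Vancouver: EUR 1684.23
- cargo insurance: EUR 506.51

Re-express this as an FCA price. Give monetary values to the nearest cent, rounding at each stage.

Not relevant to the conversion: inland to port — on the seller under both CIF and FCA; already in the CIF price and stays in the FCA price.
From CIF to FCA, the seller no longer bears: origin terminal, freight, insurance.
FCA price = 272193.81 − 264.85 − 1684.23 − 506.51 = 269738.22

FCA price: EUR 269738.22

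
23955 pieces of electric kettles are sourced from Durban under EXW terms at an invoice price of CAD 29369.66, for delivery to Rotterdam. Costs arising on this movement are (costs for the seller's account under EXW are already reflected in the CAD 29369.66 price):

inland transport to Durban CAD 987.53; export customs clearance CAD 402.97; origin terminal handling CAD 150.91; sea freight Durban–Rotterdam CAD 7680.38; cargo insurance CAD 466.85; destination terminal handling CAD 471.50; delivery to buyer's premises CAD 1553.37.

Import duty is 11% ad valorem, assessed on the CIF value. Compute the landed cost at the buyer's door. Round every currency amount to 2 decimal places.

EXW: the seller makes goods available at their premises; the buyer bears all onward costs.
CIF value = EXW price + inland to port + export clearance + origin terminal + freight + insurance = 29369.66 + 987.53 + 402.97 + 150.91 + 7680.38 + 466.85 = 39058.30
Import duty = 39058.30 × 11% = 4296.41
Buyer bears: inland to port 987.53 + export clearance 402.97 + origin terminal 150.91 + freight 7680.38 + insurance 466.85 + destination terminal 471.50 + delivery 1553.37 + duty 4296.41 = 16009.92
Landed cost = invoice 29369.66 + 16009.92 = 45379.58

Total landed cost: CAD 45379.58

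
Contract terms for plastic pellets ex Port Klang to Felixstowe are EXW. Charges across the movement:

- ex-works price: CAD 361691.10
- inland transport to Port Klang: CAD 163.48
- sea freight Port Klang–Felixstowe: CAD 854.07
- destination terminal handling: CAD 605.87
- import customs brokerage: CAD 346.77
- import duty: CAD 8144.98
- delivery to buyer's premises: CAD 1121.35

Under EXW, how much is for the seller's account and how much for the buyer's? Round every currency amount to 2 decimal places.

EXW: the seller makes goods available at their premises; the buyer bears all onward costs.
Seller's account: goods 361691.10 = 361691.10
Buyer's account: inland to port 163.48 + freight 854.07 + destination terminal 605.87 + brokerage 346.77 + duty 8144.98 + delivery 1121.35 = 11236.52

Seller: CAD 361691.10; buyer: CAD 11236.52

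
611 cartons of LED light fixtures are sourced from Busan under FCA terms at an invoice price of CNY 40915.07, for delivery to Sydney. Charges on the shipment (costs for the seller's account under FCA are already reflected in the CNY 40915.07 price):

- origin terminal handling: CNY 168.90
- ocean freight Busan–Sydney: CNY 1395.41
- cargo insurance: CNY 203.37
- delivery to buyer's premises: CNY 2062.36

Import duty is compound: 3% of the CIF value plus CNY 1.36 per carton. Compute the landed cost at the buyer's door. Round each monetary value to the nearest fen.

Total landed cost: CNY 46856.55

FCA: the seller delivers export-cleared goods to the carrier; the buyer bears costs from that point.
CIF value = FCA price + origin terminal + freight + insurance = 40915.07 + 168.90 + 1395.41 + 203.37 = 42682.75
Ad valorem component: 42682.75 × 3% = 1280.48
Specific component: 611 × 1.36 = 830.96
Import duty = 1280.48 + 830.96 = 2111.44
Buyer bears: origin terminal 168.90 + freight 1395.41 + insurance 203.37 + delivery 2062.36 + duty 2111.44 = 5941.48
Landed cost = invoice 40915.07 + 5941.48 = 46856.55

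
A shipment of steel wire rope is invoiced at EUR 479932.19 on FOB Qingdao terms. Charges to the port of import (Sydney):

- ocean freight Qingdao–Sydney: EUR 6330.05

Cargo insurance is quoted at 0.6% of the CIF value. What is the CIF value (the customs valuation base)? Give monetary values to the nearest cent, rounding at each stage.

CIF value: EUR 489197.42

Let C be the CIF value. C = FOB price + freight + 0.6% × C
C − 0.6% × C = 479932.19 + 6330.05
0.994 × C = 486262.24
C = 486262.24 / 0.994 = 489197.42
Insurance premium = 0.6% × 489197.42 = 2935.18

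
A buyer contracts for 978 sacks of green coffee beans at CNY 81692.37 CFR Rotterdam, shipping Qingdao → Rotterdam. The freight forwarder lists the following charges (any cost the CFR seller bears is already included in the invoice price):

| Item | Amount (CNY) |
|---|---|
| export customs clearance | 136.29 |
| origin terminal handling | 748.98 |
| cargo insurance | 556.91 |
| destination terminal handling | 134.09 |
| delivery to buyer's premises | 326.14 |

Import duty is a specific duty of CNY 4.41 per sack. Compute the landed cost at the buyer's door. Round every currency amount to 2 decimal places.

Total landed cost: CNY 87022.49

CFR: the seller pays costs through ocean freight to the destination port, but not insurance.
Already in the invoice (seller's account under CFR): export clearance, origin terminal — exclude.
CIF value = CFR price + insurance = 81692.37 + 556.91 = 82249.28
Import duty = 978 × 4.41 = 4312.98
Buyer bears: insurance 556.91 + destination terminal 134.09 + delivery 326.14 + duty 4312.98 = 5330.12
Landed cost = invoice 81692.37 + 5330.12 = 87022.49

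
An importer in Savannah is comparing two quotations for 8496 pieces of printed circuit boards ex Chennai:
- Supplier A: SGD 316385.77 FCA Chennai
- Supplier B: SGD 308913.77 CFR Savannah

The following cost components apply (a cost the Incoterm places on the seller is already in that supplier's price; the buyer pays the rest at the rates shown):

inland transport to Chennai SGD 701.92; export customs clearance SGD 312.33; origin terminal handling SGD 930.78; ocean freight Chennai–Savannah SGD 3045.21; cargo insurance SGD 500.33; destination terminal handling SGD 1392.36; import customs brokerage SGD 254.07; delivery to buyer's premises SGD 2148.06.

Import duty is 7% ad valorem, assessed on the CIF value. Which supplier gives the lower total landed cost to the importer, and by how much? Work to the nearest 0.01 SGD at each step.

Supplier A (FCA):
CIF value = FCA price + origin terminal + freight + insurance = 316385.77 + 930.78 + 3045.21 + 500.33 = 320862.09
Import duty = 320862.09 × 7% = 22460.35
Buyer bears (A): 930.78 + 3045.21 + 500.33 + 1392.36 + 254.07 + 2148.06 = 8270.81
Landed cost (A) = invoice 316385.77 + 8270.81 + duty 22460.35 = 347116.93
Supplier B (CFR):
CIF value = CFR price + insurance = 308913.77 + 500.33 = 309414.10
Import duty = 309414.10 × 7% = 21658.99
Buyer bears (B): 500.33 + 1392.36 + 254.07 + 2148.06 = 4294.82
Landed cost (B) = invoice 308913.77 + 4294.82 + duty 21658.99 = 334867.58
Difference = |347116.93 − 334867.58| = 12249.35

Supplier B is cheaper by SGD 12249.35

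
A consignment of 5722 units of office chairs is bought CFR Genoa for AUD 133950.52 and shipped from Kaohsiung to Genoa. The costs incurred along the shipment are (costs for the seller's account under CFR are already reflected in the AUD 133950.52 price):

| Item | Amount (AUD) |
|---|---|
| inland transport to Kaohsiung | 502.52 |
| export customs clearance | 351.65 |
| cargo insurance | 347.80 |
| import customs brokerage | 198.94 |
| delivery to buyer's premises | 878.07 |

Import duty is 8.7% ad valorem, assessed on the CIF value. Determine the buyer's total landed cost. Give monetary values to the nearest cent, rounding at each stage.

CFR: the seller pays costs through ocean freight to the destination port, but not insurance.
Already in the invoice (seller's account under CFR): inland to port, export clearance — exclude.
CIF value = CFR price + insurance = 133950.52 + 347.80 = 134298.32
Import duty = 134298.32 × 8.7% = 11683.95
Buyer bears: insurance 347.80 + brokerage 198.94 + delivery 878.07 + duty 11683.95 = 13108.76
Landed cost = invoice 133950.52 + 13108.76 = 147059.28

Total landed cost: AUD 147059.28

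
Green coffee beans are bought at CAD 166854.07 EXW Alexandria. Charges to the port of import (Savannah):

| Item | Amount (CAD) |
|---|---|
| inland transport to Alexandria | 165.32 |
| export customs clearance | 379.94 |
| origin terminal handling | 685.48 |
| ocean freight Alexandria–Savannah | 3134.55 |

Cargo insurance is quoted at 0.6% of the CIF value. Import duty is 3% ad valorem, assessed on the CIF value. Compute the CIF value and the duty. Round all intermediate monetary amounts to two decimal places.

CIF value: CAD 172252.88; import duty: CAD 5167.59

Let C be the CIF value. C = EXW price + pre-shipment costs + freight + 0.6% × C
C − 0.6% × C = 166854.07 + 165.32 + 379.94 + 685.48 + 3134.55
0.994 × C = 171219.36
C = 171219.36 / 0.994 = 172252.88
Insurance premium = 0.6% × 172252.88 = 1033.52
Import duty = 172252.88 × 3% = 5167.59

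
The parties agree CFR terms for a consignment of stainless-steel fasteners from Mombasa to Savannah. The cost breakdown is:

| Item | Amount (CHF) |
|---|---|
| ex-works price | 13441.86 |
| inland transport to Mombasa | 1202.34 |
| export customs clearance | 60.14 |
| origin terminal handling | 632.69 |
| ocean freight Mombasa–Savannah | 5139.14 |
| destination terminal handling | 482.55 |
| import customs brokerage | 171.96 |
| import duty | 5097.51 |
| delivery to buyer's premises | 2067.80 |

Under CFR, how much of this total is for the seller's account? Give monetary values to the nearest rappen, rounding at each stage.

Seller's account: CHF 20476.17

CFR: the seller pays costs through ocean freight to the destination port, but not insurance.
Seller's account: goods 13441.86 + inland to port 1202.34 + export clearance 60.14 + origin terminal 632.69 + freight 5139.14 = 20476.17
Buyer's account: destination terminal 482.55 + brokerage 171.96 + duty 5097.51 + delivery 2067.80 = 7819.82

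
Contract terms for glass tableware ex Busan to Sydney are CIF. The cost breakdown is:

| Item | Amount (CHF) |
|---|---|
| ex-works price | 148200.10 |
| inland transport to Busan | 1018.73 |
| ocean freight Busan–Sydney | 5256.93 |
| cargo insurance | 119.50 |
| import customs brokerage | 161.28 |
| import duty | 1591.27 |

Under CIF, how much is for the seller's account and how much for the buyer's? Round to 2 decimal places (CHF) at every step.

CIF: the seller pays costs through ocean freight and marine insurance to the destination port.
Seller's account: goods 148200.10 + inland to port 1018.73 + freight 5256.93 + insurance 119.50 = 154595.26
Buyer's account: brokerage 161.28 + duty 1591.27 = 1752.55

Seller: CHF 154595.26; buyer: CHF 1752.55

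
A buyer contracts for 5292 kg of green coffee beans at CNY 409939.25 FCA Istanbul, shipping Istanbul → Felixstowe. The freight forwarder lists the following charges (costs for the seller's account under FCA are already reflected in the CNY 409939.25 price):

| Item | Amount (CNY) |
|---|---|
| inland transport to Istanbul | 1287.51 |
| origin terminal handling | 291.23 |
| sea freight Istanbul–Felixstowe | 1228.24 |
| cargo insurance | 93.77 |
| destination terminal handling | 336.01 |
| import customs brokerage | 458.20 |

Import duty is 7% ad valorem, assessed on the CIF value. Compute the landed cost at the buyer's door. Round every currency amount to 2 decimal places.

Total landed cost: CNY 441155.37

FCA: the seller delivers export-cleared goods to the carrier; the buyer bears costs from that point.
Already in the invoice (seller's account under FCA): inland to port — exclude.
CIF value = FCA price + origin terminal + freight + insurance = 409939.25 + 291.23 + 1228.24 + 93.77 = 411552.49
Import duty = 411552.49 × 7% = 28808.67
Buyer bears: origin terminal 291.23 + freight 1228.24 + insurance 93.77 + destination terminal 336.01 + brokerage 458.20 + duty 28808.67 = 31216.12
Landed cost = invoice 409939.25 + 31216.12 = 441155.37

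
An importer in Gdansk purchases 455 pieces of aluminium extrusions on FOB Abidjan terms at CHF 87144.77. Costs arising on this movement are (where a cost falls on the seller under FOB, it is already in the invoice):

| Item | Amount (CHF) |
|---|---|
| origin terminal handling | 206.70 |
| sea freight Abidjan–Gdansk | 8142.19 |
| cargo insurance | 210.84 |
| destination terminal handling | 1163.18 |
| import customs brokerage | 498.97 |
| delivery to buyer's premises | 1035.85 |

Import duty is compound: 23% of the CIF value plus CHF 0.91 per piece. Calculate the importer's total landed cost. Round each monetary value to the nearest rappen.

Total landed cost: CHF 120574.34

FOB: the seller bears costs until goods are on board at the origin port; the buyer bears freight, insurance and all costs thereafter.
Already in the invoice (seller's account under FOB): origin terminal — exclude.
CIF value = FOB price + freight + insurance = 87144.77 + 8142.19 + 210.84 = 95497.80
Ad valorem component: 95497.80 × 23% = 21964.49
Specific component: 455 × 0.91 = 414.05
Import duty = 21964.49 + 414.05 = 22378.54
Buyer bears: freight 8142.19 + insurance 210.84 + destination terminal 1163.18 + brokerage 498.97 + delivery 1035.85 + duty 22378.54 = 33429.57
Landed cost = invoice 87144.77 + 33429.57 = 120574.34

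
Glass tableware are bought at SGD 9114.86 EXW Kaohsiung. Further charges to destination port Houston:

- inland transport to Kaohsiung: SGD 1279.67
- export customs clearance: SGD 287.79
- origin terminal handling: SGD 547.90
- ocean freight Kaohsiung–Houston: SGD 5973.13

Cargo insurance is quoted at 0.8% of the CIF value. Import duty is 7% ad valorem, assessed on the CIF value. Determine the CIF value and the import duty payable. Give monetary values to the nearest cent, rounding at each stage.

Let C be the CIF value. C = EXW price + pre-shipment costs + freight + 0.8% × C
C − 0.8% × C = 9114.86 + 1279.67 + 287.79 + 547.90 + 5973.13
0.992 × C = 17203.35
C = 17203.35 / 0.992 = 17342.09
Insurance premium = 0.8% × 17342.09 = 138.74
Import duty = 17342.09 × 7% = 1213.95

CIF value: SGD 17342.09; import duty: SGD 1213.95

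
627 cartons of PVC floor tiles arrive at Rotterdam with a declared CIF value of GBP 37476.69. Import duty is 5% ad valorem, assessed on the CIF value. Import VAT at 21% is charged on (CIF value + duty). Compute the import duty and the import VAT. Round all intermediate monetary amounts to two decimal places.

Import duty: GBP 1873.83; import VAT: GBP 8263.61

Import duty = 37476.69 × 5% = 1873.83
VAT base = CIF + duty = 37476.69 + 1873.83 = 39350.52
Import VAT = 39350.52 × 21% = 8263.61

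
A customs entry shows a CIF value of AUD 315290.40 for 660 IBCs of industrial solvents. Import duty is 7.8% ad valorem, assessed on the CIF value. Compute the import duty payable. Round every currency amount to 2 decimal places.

Import duty = 315290.40 × 7.8% = 24592.65

Import duty: AUD 24592.65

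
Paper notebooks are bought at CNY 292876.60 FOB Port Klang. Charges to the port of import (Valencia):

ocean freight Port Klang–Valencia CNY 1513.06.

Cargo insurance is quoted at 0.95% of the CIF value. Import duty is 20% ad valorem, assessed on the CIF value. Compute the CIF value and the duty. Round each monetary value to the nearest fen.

Let C be the CIF value. C = FOB price + freight + 0.95% × C
C − 0.95% × C = 292876.60 + 1513.06
0.9905 × C = 294389.66
C = 294389.66 / 0.9905 = 297213.19
Insurance premium = 0.95% × 297213.19 = 2823.53
Import duty = 297213.19 × 20% = 59442.64

CIF value: CNY 297213.19; import duty: CNY 59442.64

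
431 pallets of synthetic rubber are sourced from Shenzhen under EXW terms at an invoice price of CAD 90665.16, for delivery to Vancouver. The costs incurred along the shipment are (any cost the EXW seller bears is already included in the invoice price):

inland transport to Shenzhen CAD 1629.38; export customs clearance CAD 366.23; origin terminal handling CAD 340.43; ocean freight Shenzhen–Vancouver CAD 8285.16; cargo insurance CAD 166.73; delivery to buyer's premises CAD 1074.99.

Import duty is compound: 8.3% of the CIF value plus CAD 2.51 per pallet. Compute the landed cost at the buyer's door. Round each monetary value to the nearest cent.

Total landed cost: CAD 112030.50

EXW: the seller makes goods available at their premises; the buyer bears all onward costs.
CIF value = EXW price + inland to port + export clearance + origin terminal + freight + insurance = 90665.16 + 1629.38 + 366.23 + 340.43 + 8285.16 + 166.73 = 101453.09
Ad valorem component: 101453.09 × 8.3% = 8420.61
Specific component: 431 × 2.51 = 1081.81
Import duty = 8420.61 + 1081.81 = 9502.42
Buyer bears: inland to port 1629.38 + export clearance 366.23 + origin terminal 340.43 + freight 8285.16 + insurance 166.73 + delivery 1074.99 + duty 9502.42 = 21365.34
Landed cost = invoice 90665.16 + 21365.34 = 112030.50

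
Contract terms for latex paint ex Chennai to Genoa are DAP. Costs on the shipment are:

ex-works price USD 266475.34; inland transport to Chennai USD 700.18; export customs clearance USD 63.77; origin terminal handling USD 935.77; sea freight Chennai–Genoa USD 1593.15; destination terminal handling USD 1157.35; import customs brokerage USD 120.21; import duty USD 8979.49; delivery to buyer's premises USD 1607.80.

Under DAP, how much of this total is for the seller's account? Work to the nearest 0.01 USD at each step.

DAP: the seller bears all costs to the named destination except import duty and clearance.
Seller's account: goods 266475.34 + inland to port 700.18 + export clearance 63.77 + origin terminal 935.77 + freight 1593.15 + destination terminal 1157.35 + delivery 1607.80 = 272533.36
Buyer's account: brokerage 120.21 + duty 8979.49 = 9099.70

Seller's account: USD 272533.36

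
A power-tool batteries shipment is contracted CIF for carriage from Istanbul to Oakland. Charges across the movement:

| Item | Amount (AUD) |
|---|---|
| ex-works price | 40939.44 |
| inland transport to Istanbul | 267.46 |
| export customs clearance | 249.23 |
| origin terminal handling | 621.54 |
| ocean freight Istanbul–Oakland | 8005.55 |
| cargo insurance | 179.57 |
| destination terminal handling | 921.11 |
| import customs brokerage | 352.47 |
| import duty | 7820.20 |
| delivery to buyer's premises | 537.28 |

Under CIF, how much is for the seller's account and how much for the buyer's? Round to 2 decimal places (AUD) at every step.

Seller: AUD 50262.79; buyer: AUD 9631.06

CIF: the seller pays costs through ocean freight and marine insurance to the destination port.
Seller's account: goods 40939.44 + inland to port 267.46 + export clearance 249.23 + origin terminal 621.54 + freight 8005.55 + insurance 179.57 = 50262.79
Buyer's account: destination terminal 921.11 + brokerage 352.47 + duty 7820.20 + delivery 537.28 = 9631.06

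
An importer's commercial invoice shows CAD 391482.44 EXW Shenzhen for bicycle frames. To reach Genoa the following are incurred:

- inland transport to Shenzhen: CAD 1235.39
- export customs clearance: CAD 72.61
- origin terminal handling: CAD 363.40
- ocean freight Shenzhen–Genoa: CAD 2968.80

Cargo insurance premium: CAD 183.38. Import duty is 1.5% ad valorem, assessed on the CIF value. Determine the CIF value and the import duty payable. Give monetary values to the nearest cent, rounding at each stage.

CIF = EXW price + pre-shipment costs + freight + insurance
CIF = 391482.44 + 1235.39 + 72.61 + 363.40 + 2968.80 + 183.38 = 396306.02
Import duty = 396306.02 × 1.5% = 5944.59

CIF value: CAD 396306.02; import duty: CAD 5944.59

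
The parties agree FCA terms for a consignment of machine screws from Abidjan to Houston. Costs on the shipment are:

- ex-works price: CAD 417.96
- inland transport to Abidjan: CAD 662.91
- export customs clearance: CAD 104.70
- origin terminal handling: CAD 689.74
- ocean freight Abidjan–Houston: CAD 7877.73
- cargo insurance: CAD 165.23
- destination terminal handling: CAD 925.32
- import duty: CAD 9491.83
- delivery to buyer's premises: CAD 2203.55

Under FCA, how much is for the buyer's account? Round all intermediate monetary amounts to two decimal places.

FCA: the seller delivers export-cleared goods to the carrier; the buyer bears costs from that point.
Seller's account: goods 417.96 + inland to port 662.91 + export clearance 104.70 = 1185.57
Buyer's account: origin terminal 689.74 + freight 7877.73 + insurance 165.23 + destination terminal 925.32 + duty 9491.83 + delivery 2203.55 = 21353.40

Buyer's account: CAD 21353.40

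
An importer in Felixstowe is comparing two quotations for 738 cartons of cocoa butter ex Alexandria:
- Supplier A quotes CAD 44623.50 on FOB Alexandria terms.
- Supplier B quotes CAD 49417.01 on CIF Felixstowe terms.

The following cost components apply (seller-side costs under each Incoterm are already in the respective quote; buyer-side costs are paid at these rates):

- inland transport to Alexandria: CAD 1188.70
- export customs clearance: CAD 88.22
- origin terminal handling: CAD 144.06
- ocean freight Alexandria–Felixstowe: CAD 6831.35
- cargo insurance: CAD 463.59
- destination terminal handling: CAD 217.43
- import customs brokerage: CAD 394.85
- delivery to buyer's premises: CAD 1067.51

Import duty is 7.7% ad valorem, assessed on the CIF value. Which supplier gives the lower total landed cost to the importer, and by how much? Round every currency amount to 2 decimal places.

Supplier A (FOB):
CIF value = FOB price + freight + insurance = 44623.50 + 6831.35 + 463.59 = 51918.44
Import duty = 51918.44 × 7.7% = 3997.72
Buyer bears (A): 6831.35 + 463.59 + 217.43 + 394.85 + 1067.51 = 8974.73
Landed cost (A) = invoice 44623.50 + 8974.73 + duty 3997.72 = 57595.95
Supplier B (CIF):
The CIF price already equals the CIF value: 49417.01
Import duty = 49417.01 × 7.7% = 3805.11
Buyer bears (B): 217.43 + 394.85 + 1067.51 = 1679.79
Landed cost (B) = invoice 49417.01 + 1679.79 + duty 3805.11 = 54901.91
Difference = |57595.95 − 54901.91| = 2694.04

Supplier B is cheaper by CAD 2694.04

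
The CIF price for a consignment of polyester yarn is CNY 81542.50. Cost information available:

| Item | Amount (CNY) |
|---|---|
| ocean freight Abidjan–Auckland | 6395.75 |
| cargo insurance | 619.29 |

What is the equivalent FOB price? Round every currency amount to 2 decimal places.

FOB price: CNY 74527.46

From CIF to FOB, the seller no longer bears: freight, insurance.
FOB price = 81542.50 − 6395.75 − 619.29 = 74527.46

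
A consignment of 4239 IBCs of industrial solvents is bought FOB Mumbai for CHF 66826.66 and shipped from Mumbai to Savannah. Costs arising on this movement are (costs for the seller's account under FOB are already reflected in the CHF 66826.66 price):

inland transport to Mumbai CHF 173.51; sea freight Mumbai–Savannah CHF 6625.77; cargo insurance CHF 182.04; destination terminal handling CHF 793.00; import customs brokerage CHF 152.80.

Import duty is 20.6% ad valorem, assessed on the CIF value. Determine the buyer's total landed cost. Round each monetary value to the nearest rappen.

FOB: the seller bears costs until goods are on board at the origin port; the buyer bears freight, insurance and all costs thereafter.
Already in the invoice (seller's account under FOB): inland to port — exclude.
CIF value = FOB price + freight + insurance = 66826.66 + 6625.77 + 182.04 = 73634.47
Import duty = 73634.47 × 20.6% = 15168.70
Buyer bears: freight 6625.77 + insurance 182.04 + destination terminal 793.00 + brokerage 152.80 + duty 15168.70 = 22922.31
Landed cost = invoice 66826.66 + 22922.31 = 89748.97

Total landed cost: CHF 89748.97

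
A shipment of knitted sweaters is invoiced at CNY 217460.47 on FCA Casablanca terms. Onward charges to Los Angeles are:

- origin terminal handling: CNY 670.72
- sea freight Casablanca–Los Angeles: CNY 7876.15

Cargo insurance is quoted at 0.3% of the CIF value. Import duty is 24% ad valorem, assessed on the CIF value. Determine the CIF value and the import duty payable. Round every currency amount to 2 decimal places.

Let C be the CIF value. C = FCA price + pre-shipment costs + freight + 0.3% × C
C − 0.3% × C = 217460.47 + 670.72 + 7876.15
0.997 × C = 226007.34
C = 226007.34 / 0.997 = 226687.40
Insurance premium = 0.3% × 226687.40 = 680.06
Import duty = 226687.40 × 24% = 54404.98

CIF value: CNY 226687.40; import duty: CNY 54404.98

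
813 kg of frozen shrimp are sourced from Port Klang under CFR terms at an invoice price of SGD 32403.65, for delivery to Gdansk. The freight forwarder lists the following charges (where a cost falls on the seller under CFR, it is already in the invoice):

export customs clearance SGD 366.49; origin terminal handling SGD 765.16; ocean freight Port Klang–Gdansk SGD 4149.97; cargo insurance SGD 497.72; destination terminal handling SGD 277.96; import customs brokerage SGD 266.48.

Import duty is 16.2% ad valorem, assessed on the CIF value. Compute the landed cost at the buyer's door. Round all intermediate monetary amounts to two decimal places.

CFR: the seller pays costs through ocean freight to the destination port, but not insurance.
Already in the invoice (seller's account under CFR): export clearance, origin terminal, freight — exclude.
CIF value = CFR price + insurance = 32403.65 + 497.72 = 32901.37
Import duty = 32901.37 × 16.2% = 5330.02
Buyer bears: insurance 497.72 + destination terminal 277.96 + brokerage 266.48 + duty 5330.02 = 6372.18
Landed cost = invoice 32403.65 + 6372.18 = 38775.83

Total landed cost: SGD 38775.83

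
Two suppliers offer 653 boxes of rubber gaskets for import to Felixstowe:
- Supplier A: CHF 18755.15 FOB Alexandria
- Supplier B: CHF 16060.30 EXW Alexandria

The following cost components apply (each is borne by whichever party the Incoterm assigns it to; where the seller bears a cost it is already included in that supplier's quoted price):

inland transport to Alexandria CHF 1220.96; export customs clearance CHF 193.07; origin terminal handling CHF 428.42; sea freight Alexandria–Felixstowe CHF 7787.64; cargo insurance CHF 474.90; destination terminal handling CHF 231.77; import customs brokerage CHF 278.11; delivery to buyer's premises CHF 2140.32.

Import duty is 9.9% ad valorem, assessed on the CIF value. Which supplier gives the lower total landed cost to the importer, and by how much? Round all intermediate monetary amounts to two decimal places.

Supplier A (FOB):
CIF value = FOB price + freight + insurance = 18755.15 + 7787.64 + 474.90 = 27017.69
Import duty = 27017.69 × 9.9% = 2674.75
Buyer bears (A): 7787.64 + 474.90 + 231.77 + 278.11 + 2140.32 = 10912.74
Landed cost (A) = invoice 18755.15 + 10912.74 + duty 2674.75 = 32342.64
Supplier B (EXW):
CIF value = EXW price + inland to port + export clearance + origin terminal + freight + insurance = 16060.30 + 1220.96 + 193.07 + 428.42 + 7787.64 + 474.90 = 26165.29
Import duty = 26165.29 × 9.9% = 2590.36
Buyer bears (B): 1220.96 + 193.07 + 428.42 + 7787.64 + 474.90 + 231.77 + 278.11 + 2140.32 = 12755.19
Landed cost (B) = invoice 16060.30 + 12755.19 + duty 2590.36 = 31405.85
Difference = |32342.64 − 31405.85| = 936.79

Supplier B is cheaper by CHF 936.79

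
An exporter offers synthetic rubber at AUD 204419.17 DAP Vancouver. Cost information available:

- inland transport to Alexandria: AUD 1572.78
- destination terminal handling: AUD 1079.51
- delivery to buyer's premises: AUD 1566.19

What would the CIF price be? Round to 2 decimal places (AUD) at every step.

Not relevant to the conversion: inland to port — on the seller under both DAP and CIF; already in the DAP price and stays in the CIF price.
From DAP to CIF, the seller no longer bears: destination terminal, delivery.
CIF price = 204419.17 − 1079.51 − 1566.19 = 201773.47

CIF price: AUD 201773.47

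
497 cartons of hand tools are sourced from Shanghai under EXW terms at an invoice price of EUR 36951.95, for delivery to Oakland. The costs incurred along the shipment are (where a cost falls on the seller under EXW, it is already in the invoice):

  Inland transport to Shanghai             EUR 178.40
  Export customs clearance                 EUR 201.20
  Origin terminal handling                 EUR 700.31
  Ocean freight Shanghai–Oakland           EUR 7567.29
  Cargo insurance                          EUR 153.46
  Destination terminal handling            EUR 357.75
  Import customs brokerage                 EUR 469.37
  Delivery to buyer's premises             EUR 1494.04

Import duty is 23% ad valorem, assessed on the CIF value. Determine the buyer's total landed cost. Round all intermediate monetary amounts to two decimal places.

EXW: the seller makes goods available at their premises; the buyer bears all onward costs.
CIF value = EXW price + inland to port + export clearance + origin terminal + freight + insurance = 36951.95 + 178.40 + 201.20 + 700.31 + 7567.29 + 153.46 = 45752.61
Import duty = 45752.61 × 23% = 10523.10
Buyer bears: inland to port 178.40 + export clearance 201.20 + origin terminal 700.31 + freight 7567.29 + insurance 153.46 + destination terminal 357.75 + brokerage 469.37 + delivery 1494.04 + duty 10523.10 = 21644.92
Landed cost = invoice 36951.95 + 21644.92 = 58596.87

Total landed cost: EUR 58596.87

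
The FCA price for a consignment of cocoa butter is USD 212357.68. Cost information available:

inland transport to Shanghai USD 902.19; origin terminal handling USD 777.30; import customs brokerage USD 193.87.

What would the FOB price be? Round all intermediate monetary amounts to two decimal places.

FOB price: USD 213134.98

Not relevant to the conversion: inland to port — on the seller under both FCA and FOB; already in the FCA price and stays in the FOB price. brokerage — on the buyer under both terms; not part of either seller's price.
From FCA to FOB, the seller additionally bears: origin terminal.
FOB price = 212357.68 + 777.30 = 213134.98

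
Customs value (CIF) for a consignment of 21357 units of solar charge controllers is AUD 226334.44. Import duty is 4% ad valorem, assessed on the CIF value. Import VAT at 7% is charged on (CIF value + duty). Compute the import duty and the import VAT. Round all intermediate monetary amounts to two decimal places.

Import duty: AUD 9053.38; import VAT: AUD 16477.15

Import duty = 226334.44 × 4% = 9053.38
VAT base = CIF + duty = 226334.44 + 9053.38 = 235387.82
Import VAT = 235387.82 × 7% = 16477.15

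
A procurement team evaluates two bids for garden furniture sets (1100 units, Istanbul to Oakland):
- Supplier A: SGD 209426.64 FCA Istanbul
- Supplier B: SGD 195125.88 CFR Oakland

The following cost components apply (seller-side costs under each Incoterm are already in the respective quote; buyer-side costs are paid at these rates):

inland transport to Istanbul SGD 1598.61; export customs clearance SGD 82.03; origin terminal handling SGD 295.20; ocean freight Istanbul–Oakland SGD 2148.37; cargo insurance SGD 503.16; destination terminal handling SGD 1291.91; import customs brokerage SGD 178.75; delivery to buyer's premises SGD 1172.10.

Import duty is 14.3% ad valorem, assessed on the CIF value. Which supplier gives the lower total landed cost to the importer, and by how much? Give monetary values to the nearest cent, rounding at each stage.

Supplier B is cheaper by SGD 19138.77

Supplier A (FCA):
CIF value = FCA price + origin terminal + freight + insurance = 209426.64 + 295.20 + 2148.37 + 503.16 = 212373.37
Import duty = 212373.37 × 14.3% = 30369.39
Buyer bears (A): 295.20 + 2148.37 + 503.16 + 1291.91 + 178.75 + 1172.10 = 5589.49
Landed cost (A) = invoice 209426.64 + 5589.49 + duty 30369.39 = 245385.52
Supplier B (CFR):
CIF value = CFR price + insurance = 195125.88 + 503.16 = 195629.04
Import duty = 195629.04 × 14.3% = 27974.95
Buyer bears (B): 503.16 + 1291.91 + 178.75 + 1172.10 = 3145.92
Landed cost (B) = invoice 195125.88 + 3145.92 + duty 27974.95 = 226246.75
Difference = |245385.52 − 226246.75| = 19138.77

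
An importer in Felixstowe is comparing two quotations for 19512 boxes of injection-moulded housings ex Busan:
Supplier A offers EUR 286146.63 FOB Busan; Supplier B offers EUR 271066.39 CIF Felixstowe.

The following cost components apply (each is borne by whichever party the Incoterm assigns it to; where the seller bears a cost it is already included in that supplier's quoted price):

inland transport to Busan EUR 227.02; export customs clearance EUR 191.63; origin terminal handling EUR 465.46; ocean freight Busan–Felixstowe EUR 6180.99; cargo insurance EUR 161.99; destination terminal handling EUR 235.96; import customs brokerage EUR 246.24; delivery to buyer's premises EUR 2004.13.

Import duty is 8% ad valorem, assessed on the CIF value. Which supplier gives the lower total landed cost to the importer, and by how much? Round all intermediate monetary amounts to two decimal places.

Supplier B is cheaper by EUR 23137.08

Supplier A (FOB):
CIF value = FOB price + freight + insurance = 286146.63 + 6180.99 + 161.99 = 292489.61
Import duty = 292489.61 × 8% = 23399.17
Buyer bears (A): 6180.99 + 161.99 + 235.96 + 246.24 + 2004.13 = 8829.31
Landed cost (A) = invoice 286146.63 + 8829.31 + duty 23399.17 = 318375.11
Supplier B (CIF):
The CIF price already equals the CIF value: 271066.39
Import duty = 271066.39 × 8% = 21685.31
Buyer bears (B): 235.96 + 246.24 + 2004.13 = 2486.33
Landed cost (B) = invoice 271066.39 + 2486.33 + duty 21685.31 = 295238.03
Difference = |318375.11 − 295238.03| = 23137.08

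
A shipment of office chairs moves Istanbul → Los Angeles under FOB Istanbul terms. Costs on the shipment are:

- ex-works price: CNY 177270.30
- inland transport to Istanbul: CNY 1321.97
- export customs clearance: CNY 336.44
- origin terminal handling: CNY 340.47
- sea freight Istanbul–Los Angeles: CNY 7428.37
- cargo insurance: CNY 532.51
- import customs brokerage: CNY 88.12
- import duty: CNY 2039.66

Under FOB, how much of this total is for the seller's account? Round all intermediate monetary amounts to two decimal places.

Seller's account: CNY 179269.18

FOB: the seller bears costs until goods are on board at the origin port; the buyer bears freight, insurance and all costs thereafter.
Seller's account: goods 177270.30 + inland to port 1321.97 + export clearance 336.44 + origin terminal 340.47 = 179269.18
Buyer's account: freight 7428.37 + insurance 532.51 + brokerage 88.12 + duty 2039.66 = 10088.66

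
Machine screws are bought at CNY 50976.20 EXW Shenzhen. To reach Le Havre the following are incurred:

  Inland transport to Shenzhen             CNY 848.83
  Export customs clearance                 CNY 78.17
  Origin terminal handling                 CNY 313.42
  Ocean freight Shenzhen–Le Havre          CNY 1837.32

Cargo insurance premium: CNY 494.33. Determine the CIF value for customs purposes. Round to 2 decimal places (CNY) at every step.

CIF value: CNY 54548.27

CIF = EXW price + pre-shipment costs + freight + insurance
CIF = 50976.20 + 848.83 + 78.17 + 313.42 + 1837.32 + 494.33 = 54548.27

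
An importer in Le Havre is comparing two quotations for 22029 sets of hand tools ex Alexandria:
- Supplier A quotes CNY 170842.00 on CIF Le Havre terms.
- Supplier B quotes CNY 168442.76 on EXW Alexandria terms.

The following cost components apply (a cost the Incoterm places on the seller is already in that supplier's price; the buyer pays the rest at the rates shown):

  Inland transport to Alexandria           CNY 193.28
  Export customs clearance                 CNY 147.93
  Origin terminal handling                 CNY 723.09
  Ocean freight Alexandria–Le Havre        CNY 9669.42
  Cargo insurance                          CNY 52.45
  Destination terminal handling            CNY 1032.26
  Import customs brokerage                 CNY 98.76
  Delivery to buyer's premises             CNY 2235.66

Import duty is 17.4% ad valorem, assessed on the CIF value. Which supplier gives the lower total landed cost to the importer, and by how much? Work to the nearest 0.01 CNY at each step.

Supplier A is cheaper by CNY 9846.25

Supplier A (CIF):
The CIF price already equals the CIF value: 170842.00
Import duty = 170842.00 × 17.4% = 29726.51
Buyer bears (A): 1032.26 + 98.76 + 2235.66 = 3366.68
Landed cost (A) = invoice 170842.00 + 3366.68 + duty 29726.51 = 203935.19
Supplier B (EXW):
CIF value = EXW price + inland to port + export clearance + origin terminal + freight + insurance = 168442.76 + 193.28 + 147.93 + 723.09 + 9669.42 + 52.45 = 179228.93
Import duty = 179228.93 × 17.4% = 31185.83
Buyer bears (B): 193.28 + 147.93 + 723.09 + 9669.42 + 52.45 + 1032.26 + 98.76 + 2235.66 = 14152.85
Landed cost (B) = invoice 168442.76 + 14152.85 + duty 31185.83 = 213781.44
Difference = |203935.19 − 213781.44| = 9846.25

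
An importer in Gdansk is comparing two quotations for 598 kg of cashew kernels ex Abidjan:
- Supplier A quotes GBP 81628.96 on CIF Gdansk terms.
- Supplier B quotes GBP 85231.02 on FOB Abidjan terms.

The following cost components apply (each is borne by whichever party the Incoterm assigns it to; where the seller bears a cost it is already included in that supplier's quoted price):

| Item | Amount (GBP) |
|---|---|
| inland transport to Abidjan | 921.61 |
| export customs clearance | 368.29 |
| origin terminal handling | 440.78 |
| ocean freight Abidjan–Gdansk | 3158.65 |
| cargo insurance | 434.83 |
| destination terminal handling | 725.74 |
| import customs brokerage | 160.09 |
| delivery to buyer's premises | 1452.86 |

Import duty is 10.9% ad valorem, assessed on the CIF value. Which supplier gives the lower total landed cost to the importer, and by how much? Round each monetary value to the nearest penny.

Supplier A (CIF):
The CIF price already equals the CIF value: 81628.96
Import duty = 81628.96 × 10.9% = 8897.56
Buyer bears (A): 725.74 + 160.09 + 1452.86 = 2338.69
Landed cost (A) = invoice 81628.96 + 2338.69 + duty 8897.56 = 92865.21
Supplier B (FOB):
CIF value = FOB price + freight + insurance = 85231.02 + 3158.65 + 434.83 = 88824.50
Import duty = 88824.50 × 10.9% = 9681.87
Buyer bears (B): 3158.65 + 434.83 + 725.74 + 160.09 + 1452.86 = 5932.17
Landed cost (B) = invoice 85231.02 + 5932.17 + duty 9681.87 = 100845.06
Difference = |92865.21 − 100845.06| = 7979.85

Supplier A is cheaper by GBP 7979.85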